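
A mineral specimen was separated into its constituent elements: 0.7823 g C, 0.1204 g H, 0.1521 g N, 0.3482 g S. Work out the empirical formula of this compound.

n(C) = 0.7823/12.01 = 0.06514, n(H) = 0.1204/1.008 = 0.1194, n(N) = 0.1521/14.01 = 0.01086, n(S) = 0.3482/32.07 = 0.01086
Smallest is N at 0.01086 mol; normalising gives C 6.000, H 11.002, N 1.000, S 1.000
Ratio ≈ 6:11:1:1, so the empirical formula is C6H11NS

C6H11NS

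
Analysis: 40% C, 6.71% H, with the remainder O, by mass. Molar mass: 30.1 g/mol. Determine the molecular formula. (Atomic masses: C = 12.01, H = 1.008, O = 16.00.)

Assume 100 g: 40 g C, 6.71 g H, 53.29 g O.
Moles — C: 40 / 12.01 = 3.331 mol; H: 6.71 / 1.008 = 6.657 mol; O: 53.29 / 16.00 = 3.331 mol
Divide by the smallest (3.331 mol C): C 1.000, H 1.999, O 1.000
≈ 1:2:1 → CH2O
Empirical-formula mass = 30.03 g/mol
n = 30.1 / 30.03 = 1.00 ≈ 1
Molecular formula = empirical formula = CH2O

CH2O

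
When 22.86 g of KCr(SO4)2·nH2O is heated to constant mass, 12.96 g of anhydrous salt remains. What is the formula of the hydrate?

KCr(SO4)2·12H2O

Mass of water lost = 22.86 − 12.96 = 9.9 g → 9.9 / 18.02 = 0.5494 mol H2O
Molar mass of KCr(SO4)2 = 283.24 g/mol → mol KCr(SO4)2 = 12.96 / 283.24 = 0.04576
n = 0.5494 / 0.04576 = 12.01 ≈ 12 → KCr(SO4)2·12H2O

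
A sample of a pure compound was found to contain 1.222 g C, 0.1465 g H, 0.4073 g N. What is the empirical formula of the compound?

C7H10N2

Moles — C: 1.222 / 12.01 = 0.1017 mol; H: 0.1465 / 1.008 = 0.1453 mol; N: 0.4073 / 14.01 = 0.02907 mol
Divide by the smallest (0.02907 mol N): C 3.500, H 4.999, N 1.000
×2: C 7.00, H 10.00, N 2.00 → C7H10N2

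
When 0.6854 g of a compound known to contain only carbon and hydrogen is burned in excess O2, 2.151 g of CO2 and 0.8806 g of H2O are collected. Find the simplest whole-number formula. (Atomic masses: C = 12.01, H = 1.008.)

mol C = 2.151 / 44.01 = 0.04888; mass C = 0.04888 × 12.01 = 0.5870 g
mol H = 2 × (0.8806 / 18.02) = 0.09774; mass H = 0.09774 × 1.008 = 0.09852 g
Smallest is C at 0.04888 mol; normalising gives C 1.000, H 2.000
→ CH2

CH2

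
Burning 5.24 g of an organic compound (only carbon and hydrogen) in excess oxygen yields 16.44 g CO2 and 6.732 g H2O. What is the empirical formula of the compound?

CH2

mol C = 16.44 / 44.01 = 0.3736; mass C = 0.3736 × 12.01 = 4.486 g
mol H = 2 × (6.732 / 18.02) = 0.7472; mass H = 0.7472 × 1.008 = 0.7531 g
Ratios (÷ 0.3736): C 1.000, H 2.000
→ CH2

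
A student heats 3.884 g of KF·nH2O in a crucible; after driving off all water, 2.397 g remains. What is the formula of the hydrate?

KF·2H2O

Mass of water lost = 3.884 − 2.397 = 1.487 g → 1.487 / 18.02 = 0.08252 mol H2O
Molar mass of KF = 58.10 g/mol → mol KF = 2.397 / 58.10 = 0.04126
n = 0.08252 / 0.04126 = 2.00 ≈ 2 → KF·2H2O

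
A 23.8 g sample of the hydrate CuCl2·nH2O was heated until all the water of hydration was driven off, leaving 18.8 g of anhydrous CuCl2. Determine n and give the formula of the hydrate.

CuCl2·2H2O

Mass of water lost = 23.8 − 18.8 = 5 g → 5 / 18.02 = 0.2775 mol H2O
Molar mass of CuCl2 = 134.45 g/mol → mol CuCl2 = 18.8 / 134.45 = 0.1398
n = 0.2775 / 0.1398 = 1.98 ≈ 2 → CuCl2·2H2O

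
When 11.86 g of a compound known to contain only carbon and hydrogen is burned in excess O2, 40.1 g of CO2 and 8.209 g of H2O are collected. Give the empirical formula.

CH

mol C = 40.1 / 44.01 = 0.9112; mass C = 0.9112 × 12.01 = 10.94 g
mol H = 2 × (8.209 / 18.02) = 0.9111; mass H = 0.9111 × 1.008 = 0.9184 g
Divide by the smallest (0.9111 mol H): C 1.000, H 1.000
→ CH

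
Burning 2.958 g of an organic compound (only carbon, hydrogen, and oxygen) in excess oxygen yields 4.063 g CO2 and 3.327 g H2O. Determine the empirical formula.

CH4O

mol C = 4.063 / 44.01 = 0.09232; mass C = 0.09232 × 12.01 = 1.109 g
mol H = 2 × (3.327 / 18.02) = 0.3693; mass H = 0.3693 × 1.008 = 0.3722 g
mass O = 2.958 − (1.481) = 1.477 g → mol O = 0.09231
Divide by the smallest (0.09231 mol O): C 1.000, H 4.000, O 1.000
≈ 1:4:1 → CH4O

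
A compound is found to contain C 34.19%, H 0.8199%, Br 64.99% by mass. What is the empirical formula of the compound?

C7H2Br2

Assume 100 g: 34.19 g C, 0.8199 g H, 64.99 g Br.
C: 34.19 g ÷ 12.01 g/mol = 2.847 mol
H: 0.8199 g ÷ 1.008 g/mol = 0.8134 mol
Br: 64.99 g ÷ 79.90 g/mol = 0.8134 mol
Smallest is Br at 0.8134 mol; normalising gives C 3.500, H 1.000, Br 1.000
Multiply by 2: C 7.00, H 2.00, Br 2.00 → C7H2Br2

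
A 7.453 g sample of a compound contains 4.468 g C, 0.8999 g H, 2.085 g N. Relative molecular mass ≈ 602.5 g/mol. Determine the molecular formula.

C30H72N12

Moles — C: 4.468 / 12.01 = 0.372 mol; H: 0.8999 / 1.008 = 0.8928 mol; N: 2.085 / 14.01 = 0.1488 mol
Smallest is N at 0.1488 mol; normalising gives C 2.500, H 5.999, N 1.000
×2: C 5.00, H 12.00, N 2.00 → C5H12N2
Empirical-formula mass = 100.17 g/mol
n = 602.5 / 100.17 = 6.02 ≈ 6
Molecular formula = (C5H12N2)×6 = C30H72N12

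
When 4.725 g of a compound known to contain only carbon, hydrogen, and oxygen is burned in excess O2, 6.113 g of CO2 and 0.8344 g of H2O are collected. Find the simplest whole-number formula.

C3H2O4

mol C = 6.113 / 44.01 = 0.1389; mass C = 0.1389 × 12.01 = 1.668 g
mol H = 2 × (0.8344 / 18.02) = 0.09261; mass H = 0.09261 × 1.008 = 0.09335 g
mass O = 4.725 − (1.762) = 2.963 g → mol O = 0.1852
Smallest is H at 0.09261 mol; normalising gives C 1.500, H 1.000, O 2.000
Multiply by 2: C 3.00, H 2.00, O 4.00 → C3H2O4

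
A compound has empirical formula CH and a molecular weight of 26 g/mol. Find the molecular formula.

Empirical-formula mass = 13.02 g/mol
n = 26 / 13.02 = 2.00 ≈ 2
Molecular formula = (CH)2 = C2H2

C2H2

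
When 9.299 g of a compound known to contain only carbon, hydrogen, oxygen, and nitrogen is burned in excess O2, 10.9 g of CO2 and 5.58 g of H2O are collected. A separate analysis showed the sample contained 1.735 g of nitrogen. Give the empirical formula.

C2H5NO2

mol C = 10.9 / 44.01 = 0.2477; mass C = 0.2477 × 12.01 = 2.975 g
mol H = 2 × (5.58 / 18.02) = 0.6193; mass H = 0.6193 × 1.008 = 0.6243 g
mol N = 1.735 / 14.01 = 0.1238
mass O = 9.299 − (5.334) = 3.965 g → mol O = 0.2478
Divide by the smallest (0.1238 mol N): C 2.000, H 5.001, N 1.000, O 2.001
≈ 2:5:1:2 → C2H5NO2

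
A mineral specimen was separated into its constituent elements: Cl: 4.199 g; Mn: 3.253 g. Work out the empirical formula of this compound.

Cl2Mn

Moles — Cl: 4.199 / 35.45 = 0.1184 mol; Mn: 3.253 / 54.94 = 0.05921 mol
Ratios (÷ 0.05921): Cl 2.000, Mn 1.000
→ Cl2Mn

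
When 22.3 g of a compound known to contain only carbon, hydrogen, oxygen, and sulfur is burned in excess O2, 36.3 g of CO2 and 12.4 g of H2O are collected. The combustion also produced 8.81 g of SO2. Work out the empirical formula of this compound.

mol C = 36.3 / 44.01 = 0.8248; mass C = 0.8248 × 12.01 = 9.906 g
mol H = 2 × (12.4 / 18.02) = 1.376; mass H = 1.376 × 1.008 = 1.387 g
mol S = 8.81 / 64.07 = 0.1375; mass S = 4.410 g
mass O = 22.3 − (15.70) = 6.597 g → mol O = 0.4123
Divide by the smallest (0.1375 mol S): C 5.998, H 10.009, O 2.998, S 1.000
≈ 6:10:3:1 → C6H10O3S

C6H10O3S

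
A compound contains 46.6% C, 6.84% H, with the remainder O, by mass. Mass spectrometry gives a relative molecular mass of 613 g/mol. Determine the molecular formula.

C24H42O18

Assume 100 g: 46.6 g C, 6.84 g H, 46.56 g O.
C: 46.6 g ÷ 12.01 g/mol = 3.88 mol
H: 6.84 g ÷ 1.008 g/mol = 6.786 mol
O: 46.56 g ÷ 16.00 g/mol = 2.91 mol
Smallest is O at 2.91 mol; normalising gives C 1.333, H 2.332, O 1.000
Scaling by 3: C 4.00, H 7.00, O 3.00 → C4H7O3
Empirical-formula mass = 103.10 g/mol
n = 613 / 103.10 = 5.95 ≈ 6
Molecular formula = (C4H7O3)×6 = C24H42O18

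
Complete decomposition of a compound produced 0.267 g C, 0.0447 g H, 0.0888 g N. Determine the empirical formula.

n(C) = 0.267/12.01 = 0.02223, n(H) = 0.0447/1.008 = 0.04435, n(N) = 0.0888/14.01 = 0.006338
Ratios (÷ 0.006338): C 3.507, H 6.996, N 1.000
Multiply by 2: C 7.01, H 13.99, N 2.00 → C7H14N2

C7H14N2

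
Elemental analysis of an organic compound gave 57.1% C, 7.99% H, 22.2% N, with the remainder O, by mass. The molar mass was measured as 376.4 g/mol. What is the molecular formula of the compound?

C18H30N6O3

Assume 100 g: 57.1 g C, 7.99 g H, 22.2 g N, 12.71 g O.
n(C) = 57.1/12.01 = 4.754, n(H) = 7.99/1.008 = 7.927, n(N) = 22.2/14.01 = 1.585, n(O) = 12.71/16.00 = 0.7944
Smallest is O at 0.7944 mol; normalising gives C 5.985, H 9.978, N 1.995, O 1.000
≈ 6:10:2:1 → C6H10N2O
Empirical-formula mass = 126.16 g/mol
n = 376.4 / 126.16 = 2.98 ≈ 3
Molecular formula = (C6H10N2O)×3 = C18H30N6O3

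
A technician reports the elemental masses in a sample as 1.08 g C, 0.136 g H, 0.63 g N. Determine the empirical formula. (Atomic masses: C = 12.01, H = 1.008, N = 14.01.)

C2H3N

C: 1.08 g ÷ 12.01 g/mol = 0.08993 mol
H: 0.136 g ÷ 1.008 g/mol = 0.1349 mol
N: 0.63 g ÷ 14.01 g/mol = 0.04497 mol
Ratios (÷ 0.04497): C 2.000, H 3.000, N 1.000
≈ 2:3:1 → C2H3N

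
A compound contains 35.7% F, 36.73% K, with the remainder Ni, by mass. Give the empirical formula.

Assume 100 g: 35.7 g F, 36.73 g K, 27.57 g Ni.
n(F) = 35.7/19.00 = 1.879, n(K) = 36.73/39.10 = 0.9394, n(Ni) = 27.57/58.69 = 0.4698
Ratios (÷ 0.4698): F 4.000, K 2.000, Ni 1.000
→ F4K2Ni

F4K2Ni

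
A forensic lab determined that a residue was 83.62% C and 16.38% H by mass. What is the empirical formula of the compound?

C3H7

Assume 100 g: 83.62 g C, 16.38 g H.
Moles — C: 83.62 / 12.01 = 6.963 mol; H: 16.38 / 1.008 = 16.25 mol
Ratios (÷ 6.963): C 1.000, H 2.334
Scaling by 3: C 3.00, H 7.00 → C3H7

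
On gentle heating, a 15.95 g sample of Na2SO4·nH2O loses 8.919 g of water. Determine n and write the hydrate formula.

Na2SO4·10H2O

Mass of anhydrous Na2SO4 = 15.95 − 8.919 = 7.031 g
mol H2O = 8.919 / 18.02 = 0.495
Molar mass of Na2SO4 = 142.05 g/mol → mol Na2SO4 = 7.031 / 142.05 = 0.0495
n = 0.495 / 0.0495 = 10.00 ≈ 10 → Na2SO4·10H2O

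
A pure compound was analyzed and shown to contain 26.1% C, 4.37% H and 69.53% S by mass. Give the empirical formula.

Assume 100 g: 26.1 g C, 4.37 g H, 69.53 g S.
C: 26.1 g ÷ 12.01 g/mol = 2.173 mol
H: 4.37 g ÷ 1.008 g/mol = 4.335 mol
S: 69.53 g ÷ 32.07 g/mol = 2.168 mol
Smallest is S at 2.168 mol; normalising gives C 1.002, H 2.000, S 1.000
→ CH2S

CH2S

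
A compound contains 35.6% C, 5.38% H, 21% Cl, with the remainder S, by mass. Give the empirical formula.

C5H9ClS2

Assume 100 g: 35.6 g C, 5.38 g H, 21 g Cl, 38.02 g S.
Moles — C: 35.6 / 12.01 = 2.964 mol; H: 5.38 / 1.008 = 5.337 mol; Cl: 21 / 35.45 = 0.5924 mol; S: 38.02 / 32.07 = 1.186 mol
Divide by the smallest (0.5924 mol Cl): C 5.004, H 9.010, Cl 1.000, S 2.001
≈ 5:9:1:2 → C5H9ClS2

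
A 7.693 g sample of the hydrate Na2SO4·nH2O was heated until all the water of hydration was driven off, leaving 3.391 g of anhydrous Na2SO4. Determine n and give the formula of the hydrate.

Mass of water lost = 7.693 − 3.391 = 4.302 g → 4.302 / 18.02 = 0.2387 mol H2O
Molar mass of Na2SO4 = 142.05 g/mol → mol Na2SO4 = 3.391 / 142.05 = 0.02387
n = 0.2387 / 0.02387 = 10.00 ≈ 10 → Na2SO4·10H2O

Na2SO4·10H2O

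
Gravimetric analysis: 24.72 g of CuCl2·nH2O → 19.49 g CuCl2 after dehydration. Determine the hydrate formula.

CuCl2·2H2O

Mass of water lost = 24.72 − 19.49 = 5.23 g → 5.23 / 18.02 = 0.2902 mol H2O
Molar mass of CuCl2 = 134.45 g/mol → mol CuCl2 = 19.49 / 134.45 = 0.145
n = 0.2902 / 0.145 = 2.00 ≈ 2 → CuCl2·2H2O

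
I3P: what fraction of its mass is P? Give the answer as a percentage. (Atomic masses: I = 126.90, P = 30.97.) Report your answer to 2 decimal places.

Molar mass = 3(126.90) + 1(30.97) = 411.670 g/mol
Mass of P per mole = 1 × 30.97 = 30.970 g
% P = 30.970 / 411.670 × 100 = 7.52%

7.52%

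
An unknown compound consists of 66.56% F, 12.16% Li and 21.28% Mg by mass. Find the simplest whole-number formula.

F4Li2Mg

Assume 100 g: 66.56 g F, 12.16 g Li, 21.28 g Mg.
n(F) = 66.56/19.00 = 3.503, n(Li) = 12.16/6.94 = 1.752, n(Mg) = 21.28/24.31 = 0.8754
Divide by the smallest (0.8754 mol Mg): F 4.002, Li 2.002, Mg 1.000
Ratio ≈ 4:2:1, so the empirical formula is F4Li2Mg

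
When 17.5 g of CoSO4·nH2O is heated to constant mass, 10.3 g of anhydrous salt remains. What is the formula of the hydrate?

Mass of water lost = 17.5 − 10.3 = 7.2 g → 7.2 / 18.02 = 0.3996 mol H2O
Molar mass of CoSO4 = 155.00 g/mol → mol CoSO4 = 10.3 / 155.00 = 0.06645
n = 0.3996 / 0.06645 = 6.01 ≈ 6 → CoSO4·6H2O

CoSO4·6H2O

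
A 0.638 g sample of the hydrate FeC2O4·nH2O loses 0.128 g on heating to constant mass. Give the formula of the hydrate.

FeC2O4·2H2O

Mass of anhydrous FeC2O4 = 0.638 − 0.128 = 0.51 g
mol H2O = 0.128 / 18.02 = 0.007103
Molar mass of FeC2O4 = 143.87 g/mol → mol FeC2O4 = 0.51 / 143.87 = 0.003545
n = 0.007103 / 0.003545 = 2.00 ≈ 2 → FeC2O4·2H2O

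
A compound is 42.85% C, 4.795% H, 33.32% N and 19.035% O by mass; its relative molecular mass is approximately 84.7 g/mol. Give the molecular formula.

C3H4N2O

Assume 100 g: 42.85 g C, 4.795 g H, 33.32 g N, 19.035 g O.
C: 42.85 g ÷ 12.01 g/mol = 3.568 mol
H: 4.795 g ÷ 1.008 g/mol = 4.757 mol
N: 33.32 g ÷ 14.01 g/mol = 2.378 mol
O: 19.035 g ÷ 16.00 g/mol = 1.19 mol
Divide by the smallest (1.19 mol O): C 2.999, H 3.998, N 1.999, O 1.000
≈ 3:4:2:1 → C3H4N2O
Empirical-formula mass = 84.08 g/mol
n = 84.7 / 84.08 = 1.01 ≈ 1
Molecular formula = empirical formula = C3H4N2O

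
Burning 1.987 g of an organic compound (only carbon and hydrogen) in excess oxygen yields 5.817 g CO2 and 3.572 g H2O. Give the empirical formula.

CH3

mol C = 5.817 / 44.01 = 0.1322; mass C = 0.1322 × 12.01 = 1.587 g
mol H = 2 × (3.572 / 18.02) = 0.3964; mass H = 0.3964 × 1.008 = 0.3996 g
Smallest is C at 0.1322 mol; normalising gives C 1.000, H 2.999
≈ 1:3 → CH3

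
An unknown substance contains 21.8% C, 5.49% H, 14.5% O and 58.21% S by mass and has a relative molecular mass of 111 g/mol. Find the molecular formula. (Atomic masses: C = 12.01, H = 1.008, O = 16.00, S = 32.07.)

Assume 100 g: 21.8 g C, 5.49 g H, 14.5 g O, 58.21 g S.
n(C) = 21.8/12.01 = 1.815, n(H) = 5.49/1.008 = 5.446, n(O) = 14.5/16.00 = 0.9062, n(S) = 58.21/32.07 = 1.815
Divide by the smallest (0.9062 mol O): C 2.003, H 6.010, O 1.000, S 2.003
≈ 2:6:1:2 → C2H6OS2
Empirical-formula mass = 110.21 g/mol
n = 111 / 110.21 = 1.01 ≈ 1
Molecular formula = empirical formula = C2H6OS2

C2H6OS2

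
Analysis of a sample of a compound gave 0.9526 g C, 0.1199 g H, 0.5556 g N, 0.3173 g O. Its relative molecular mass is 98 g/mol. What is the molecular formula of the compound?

C: 0.9526 g ÷ 12.01 g/mol = 0.07932 mol
H: 0.1199 g ÷ 1.008 g/mol = 0.1189 mol
N: 0.5556 g ÷ 14.01 g/mol = 0.03966 mol
O: 0.3173 g ÷ 16.00 g/mol = 0.01983 mol
Ratios (÷ 0.01983): C 4.000, H 5.998, N 2.000, O 1.000
→ C4H6N2O
Empirical-formula mass = 98.11 g/mol
n = 98 / 98.11 = 1.00 ≈ 1
Molecular formula = empirical formula = C4H6N2O

C4H6N2O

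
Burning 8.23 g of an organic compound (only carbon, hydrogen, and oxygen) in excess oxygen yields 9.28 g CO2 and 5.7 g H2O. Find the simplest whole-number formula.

mol C = 9.28 / 44.01 = 0.2109; mass C = 0.2109 × 12.01 = 2.532 g
mol H = 2 × (5.7 / 18.02) = 0.6326; mass H = 0.6326 × 1.008 = 0.6377 g
mass O = 8.23 − (3.170) = 5.060 g → mol O = 0.3162
Divide by the smallest (0.2109 mol C): C 1.000, H 3.000, O 1.500
Scaling by 2: C 2.00, H 6.00, O 3.00 → C2H6O3

C2H6O3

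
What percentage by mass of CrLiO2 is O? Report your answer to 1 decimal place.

35.2%

Molar mass = 1(52.00) + 1(6.94) + 2(16.00) = 90.940 g/mol
Mass of O per mole = 2 × 16.00 = 32.000 g
% O = 32.000 / 90.940 × 100 = 35.2%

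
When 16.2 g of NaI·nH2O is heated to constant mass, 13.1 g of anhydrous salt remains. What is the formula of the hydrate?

NaI·2H2O

Mass of water lost = 16.2 − 13.1 = 3.1 g → 3.1 / 18.02 = 0.172 mol H2O
Molar mass of NaI = 149.89 g/mol → mol NaI = 13.1 / 149.89 = 0.0874
n = 0.172 / 0.0874 = 1.97 ≈ 2 → NaI·2H2O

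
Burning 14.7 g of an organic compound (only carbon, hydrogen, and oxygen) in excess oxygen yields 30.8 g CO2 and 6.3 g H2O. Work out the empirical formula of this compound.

mol C = 30.8 / 44.01 = 0.6998; mass C = 0.6998 × 12.01 = 8.405 g
mol H = 2 × (6.3 / 18.02) = 0.6992; mass H = 0.6992 × 1.008 = 0.7048 g
mass O = 14.7 − (9.110) = 5.590 g → mol O = 0.3494
Smallest is O at 0.3494 mol; normalising gives C 2.003, H 2.001, O 1.000
→ C2H2O

C2H2O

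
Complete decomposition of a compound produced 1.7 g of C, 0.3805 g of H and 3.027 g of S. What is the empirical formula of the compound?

C3H8S2

Moles — C: 1.7 / 12.01 = 0.1415 mol; H: 0.3805 / 1.008 = 0.3775 mol; S: 3.027 / 32.07 = 0.09439 mol
Ratios (÷ 0.09439): C 1.500, H 3.999, S 1.000
Multiply by 2: C 3.00, H 8.00, S 2.00 → C3H8S2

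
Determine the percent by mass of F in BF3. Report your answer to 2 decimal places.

84.06%

Molar mass = 1(10.81) + 3(19.00) = 67.810 g/mol
Mass of F per mole = 3 × 19.00 = 57.000 g
% F = 57.000 / 67.810 × 100 = 84.06%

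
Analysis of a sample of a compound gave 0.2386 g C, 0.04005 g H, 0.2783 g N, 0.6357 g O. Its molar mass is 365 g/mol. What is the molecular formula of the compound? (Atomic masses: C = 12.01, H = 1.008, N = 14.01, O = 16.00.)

C6H12N6O12

C: 0.2386 g ÷ 12.01 g/mol = 0.01987 mol
H: 0.04005 g ÷ 1.008 g/mol = 0.03973 mol
N: 0.2783 g ÷ 14.01 g/mol = 0.01986 mol
O: 0.6357 g ÷ 16.00 g/mol = 0.03973 mol
Smallest is N at 0.01986 mol; normalising gives C 1.000, H 2.000, N 1.000, O 2.000
≈ 1:2:1:2 → CH2NO2
Empirical-formula mass = 60.04 g/mol
n = 365 / 60.04 = 6.08 ≈ 6
Molecular formula = (CH2NO2)×6 = C6H12N6O12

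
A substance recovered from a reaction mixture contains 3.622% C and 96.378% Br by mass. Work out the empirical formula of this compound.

CBr4

Assume 100 g: 3.622 g C, 96.378 g Br.
n(C) = 3.622/12.01 = 0.3016, n(Br) = 96.378/79.90 = 1.206
Ratios (÷ 0.3016): C 1.000, Br 4.000
Ratio ≈ 1:4, so the empirical formula is CBr4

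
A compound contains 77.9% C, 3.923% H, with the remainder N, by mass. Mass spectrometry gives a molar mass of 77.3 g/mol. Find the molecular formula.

C5H3N

Assume 100 g: 77.9 g C, 3.923 g H, 18.177 g N.
C: 77.9 g ÷ 12.01 g/mol = 6.486 mol
H: 3.923 g ÷ 1.008 g/mol = 3.892 mol
N: 18.177 g ÷ 14.01 g/mol = 1.297 mol
Smallest is N at 1.297 mol; normalising gives C 4.999, H 3.000, N 1.000
≈ 5:3:1 → C5H3N
Empirical-formula mass = 77.08 g/mol
n = 77.3 / 77.08 = 1.00 ≈ 1
Molecular formula = empirical formula = C5H3N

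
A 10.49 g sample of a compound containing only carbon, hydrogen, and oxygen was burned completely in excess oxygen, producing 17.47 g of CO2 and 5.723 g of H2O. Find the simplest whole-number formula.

C5H8O4

mol C = 17.47 / 44.01 = 0.3970; mass C = 0.3970 × 12.01 = 4.767 g
mol H = 2 × (5.723 / 18.02) = 0.6352; mass H = 0.6352 × 1.008 = 0.6403 g
mass O = 10.49 − (5.408) = 5.082 g → mol O = 0.3176
Divide by the smallest (0.3176 mol O): C 1.250, H 2.000, O 1.000
Scaling by 4: C 5.00, H 8.00, O 4.00 → C5H8O4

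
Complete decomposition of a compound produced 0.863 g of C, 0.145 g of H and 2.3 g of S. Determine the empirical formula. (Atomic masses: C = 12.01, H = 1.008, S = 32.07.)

C: 0.863 g ÷ 12.01 g/mol = 0.07186 mol
H: 0.145 g ÷ 1.008 g/mol = 0.1438 mol
S: 2.3 g ÷ 32.07 g/mol = 0.07172 mol
Smallest is S at 0.07172 mol; normalising gives C 1.002, H 2.006, S 1.000
≈ 1:2:1 → CH2S

CH2S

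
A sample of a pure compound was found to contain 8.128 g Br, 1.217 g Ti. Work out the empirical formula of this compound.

Br4Ti

Moles — Br: 8.128 / 79.90 = 0.1017 mol; Ti: 1.217 / 47.87 = 0.02542 mol
Smallest is Ti at 0.02542 mol; normalising gives Br 4.001, Ti 1.000
Ratio ≈ 4:1, so the empirical formula is Br4Ti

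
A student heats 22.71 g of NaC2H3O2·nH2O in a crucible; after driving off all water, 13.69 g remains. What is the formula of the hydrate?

Mass of water lost = 22.71 − 13.69 = 9.02 g → 9.02 / 18.02 = 0.5006 mol H2O
Molar mass of NaC2H3O2 = 82.03 g/mol → mol NaC2H3O2 = 13.69 / 82.03 = 0.1669
n = 0.5006 / 0.1669 = 3.00 ≈ 3 → NaC2H3O2·3H2O

NaC2H3O2·3H2O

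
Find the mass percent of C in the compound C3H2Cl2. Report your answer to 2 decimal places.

33.07%

Molar mass = 3(12.01) + 2(1.008) + 2(35.45) = 108.946 g/mol
Mass of C per mole = 3 × 12.01 = 36.030 g
% C = 36.030 / 108.946 × 100 = 33.07%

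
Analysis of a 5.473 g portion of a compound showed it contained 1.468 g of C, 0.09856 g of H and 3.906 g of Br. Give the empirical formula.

C5H4Br2

Moles — C: 1.468 / 12.01 = 0.1222 mol; H: 0.09856 / 1.008 = 0.09778 mol; Br: 3.906 / 79.90 = 0.04889 mol
Divide by the smallest (0.04889 mol Br): C 2.500, H 2.000, Br 1.000
×2: C 5.00, H 4.00, Br 2.00 → C5H4Br2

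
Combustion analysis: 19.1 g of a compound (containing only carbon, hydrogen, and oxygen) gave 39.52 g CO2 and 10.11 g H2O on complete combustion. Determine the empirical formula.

mol C = 39.52 / 44.01 = 0.8980; mass C = 0.8980 × 12.01 = 10.78 g
mol H = 2 × (10.11 / 18.02) = 1.122; mass H = 1.122 × 1.008 = 1.131 g
mass O = 19.1 − (11.92) = 7.184 g → mol O = 0.4490
Smallest is O at 0.449 mol; normalising gives C 2.000, H 2.499, O 1.000
Scaling by 2: C 4.00, H 5.00, O 2.00 → C4H5O2

C4H5O2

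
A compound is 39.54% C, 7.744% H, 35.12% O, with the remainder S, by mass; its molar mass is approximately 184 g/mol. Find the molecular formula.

C6H14O4S

Assume 100 g: 39.54 g C, 7.744 g H, 35.12 g O, 17.596 g S.
C: 39.54 g ÷ 12.01 g/mol = 3.292 mol
H: 7.744 g ÷ 1.008 g/mol = 7.683 mol
O: 35.12 g ÷ 16.00 g/mol = 2.195 mol
S: 17.596 g ÷ 32.07 g/mol = 0.5487 mol
Ratios (÷ 0.5487): C 6.000, H 14.002, O 4.001, S 1.000
→ C6H14O4S
Empirical-formula mass = 182.24 g/mol
n = 184 / 182.24 = 1.01 ≈ 1
Molecular formula = empirical formula = C6H14O4S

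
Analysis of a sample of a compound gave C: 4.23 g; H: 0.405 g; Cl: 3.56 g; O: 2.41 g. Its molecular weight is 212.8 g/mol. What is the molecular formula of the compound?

C7H8Cl2O3

Moles — C: 4.23 / 12.01 = 0.3522 mol; H: 0.405 / 1.008 = 0.4018 mol; Cl: 3.56 / 35.45 = 0.1004 mol; O: 2.41 / 16.00 = 0.1506 mol
Divide by the smallest (0.1004 mol Cl): C 3.507, H 4.001, Cl 1.000, O 1.500
Scaling by 2: C 7.01, H 8.00, Cl 2.00, O 3.00 → C7H8Cl2O3
Empirical-formula mass = 211.03 g/mol
n = 212.8 / 211.03 = 1.01 ≈ 1
Molecular formula = empirical formula = C7H8Cl2O3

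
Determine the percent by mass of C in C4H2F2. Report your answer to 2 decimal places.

54.56%

Molar mass = 4(12.01) + 2(1.008) + 2(19.00) = 88.056 g/mol
Mass of C per mole = 4 × 12.01 = 48.040 g
% C = 48.040 / 88.056 × 100 = 54.56%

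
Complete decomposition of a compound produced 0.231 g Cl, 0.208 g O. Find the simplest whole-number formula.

n(Cl) = 0.231/35.45 = 0.006516, n(O) = 0.208/16.00 = 0.013
Smallest is Cl at 0.006516 mol; normalising gives Cl 1.000, O 1.995
Ratio ≈ 1:2, so the empirical formula is ClO2

ClO2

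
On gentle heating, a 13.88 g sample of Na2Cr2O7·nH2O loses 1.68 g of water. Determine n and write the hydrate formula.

Na2Cr2O7·2H2O

Mass of anhydrous Na2Cr2O7 = 13.88 − 1.68 = 12.2 g
mol H2O = 1.68 / 18.02 = 0.09323
Molar mass of Na2Cr2O7 = 261.98 g/mol → mol Na2Cr2O7 = 12.2 / 261.98 = 0.04657
n = 0.09323 / 0.04657 = 2.00 ≈ 2 → Na2Cr2O7·2H2O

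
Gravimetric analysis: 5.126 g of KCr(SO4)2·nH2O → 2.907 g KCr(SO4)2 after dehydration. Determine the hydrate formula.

KCr(SO4)2·12H2O

Mass of water lost = 5.126 − 2.907 = 2.219 g → 2.219 / 18.02 = 0.1231 mol H2O
Molar mass of KCr(SO4)2 = 283.24 g/mol → mol KCr(SO4)2 = 2.907 / 283.24 = 0.01026
n = 0.1231 / 0.01026 = 12.00 ≈ 12 → KCr(SO4)2·12H2O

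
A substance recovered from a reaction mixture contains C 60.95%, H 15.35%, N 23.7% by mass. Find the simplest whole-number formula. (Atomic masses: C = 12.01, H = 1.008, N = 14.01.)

Assume 100 g: 60.95 g C, 15.35 g H, 23.7 g N.
C: 60.95 g ÷ 12.01 g/mol = 5.075 mol
H: 15.35 g ÷ 1.008 g/mol = 15.23 mol
N: 23.7 g ÷ 14.01 g/mol = 1.692 mol
Divide by the smallest (1.692 mol N): C 3.000, H 9.002, N 1.000
Ratio ≈ 3:9:1, so the empirical formula is C3H9N

C3H9N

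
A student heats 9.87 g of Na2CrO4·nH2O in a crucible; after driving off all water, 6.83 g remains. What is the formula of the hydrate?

Mass of water lost = 9.87 − 6.83 = 3.04 g → 3.04 / 18.02 = 0.1687 mol H2O
Molar mass of Na2CrO4 = 161.98 g/mol → mol Na2CrO4 = 6.83 / 161.98 = 0.04217
n = 0.1687 / 0.04217 = 4.00 ≈ 4 → Na2CrO4·4H2O

Na2CrO4·4H2O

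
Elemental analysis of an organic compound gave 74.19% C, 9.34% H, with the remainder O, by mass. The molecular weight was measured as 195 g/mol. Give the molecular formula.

Assume 100 g: 74.19 g C, 9.34 g H, 16.47 g O.
Moles — C: 74.19 / 12.01 = 6.177 mol; H: 9.34 / 1.008 = 9.266 mol; O: 16.47 / 16.00 = 1.029 mol
Ratios (÷ 1.029): C 6.001, H 9.001, O 1.000
Ratio ≈ 6:9:1, so the empirical formula is C6H9O
Empirical-formula mass = 97.13 g/mol
n = 195 / 97.13 = 2.01 ≈ 2
Molecular formula = (C6H9O)×2 = C12H18O2

C12H18O2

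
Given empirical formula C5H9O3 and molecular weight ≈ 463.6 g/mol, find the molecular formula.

Empirical-formula mass = 117.12 g/mol
n = 463.6 / 117.12 = 3.96 ≈ 4
Molecular formula = (C5H9O3)4 = C20H36O12

C20H36O12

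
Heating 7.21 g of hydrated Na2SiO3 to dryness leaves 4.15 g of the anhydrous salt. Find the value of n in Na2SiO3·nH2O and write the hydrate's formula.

Mass of water lost = 7.21 − 4.15 = 3.06 g → 3.06 / 18.02 = 0.1698 mol H2O
Molar mass of Na2SiO3 = 122.07 g/mol → mol Na2SiO3 = 4.15 / 122.07 = 0.034
n = 0.1698 / 0.034 = 4.99 ≈ 5 → Na2SiO3·5H2O

Na2SiO3·5H2O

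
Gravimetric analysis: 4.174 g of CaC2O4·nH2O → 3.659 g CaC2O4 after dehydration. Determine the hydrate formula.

CaC2O4·H2O

Mass of water lost = 4.174 − 3.659 = 0.515 g → 0.515 / 18.02 = 0.02858 mol H2O
Molar mass of CaC2O4 = 128.10 g/mol → mol CaC2O4 = 3.659 / 128.10 = 0.02856
n = 0.02858 / 0.02856 = 1.00 ≈ 1 → CaC2O4·H2O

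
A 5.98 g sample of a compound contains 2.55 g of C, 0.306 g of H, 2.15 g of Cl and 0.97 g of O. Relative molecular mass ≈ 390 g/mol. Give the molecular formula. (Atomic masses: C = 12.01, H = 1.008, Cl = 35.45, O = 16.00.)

n(C) = 2.55/12.01 = 0.2123, n(H) = 0.306/1.008 = 0.3036, n(Cl) = 2.15/35.45 = 0.06065, n(O) = 0.97/16.00 = 0.06062
Ratios (÷ 0.06062): C 3.502, H 5.007, Cl 1.000, O 1.000
×2: C 7.00, H 10.01, Cl 2.00, O 2.00 → C7H10Cl2O2
Empirical-formula mass = 197.05 g/mol
n = 390 / 197.05 = 1.98 ≈ 2
Molecular formula = (C7H10Cl2O2)×2 = C14H20Cl4O4

C14H20Cl4O4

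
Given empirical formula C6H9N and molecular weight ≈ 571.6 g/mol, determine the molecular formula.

Empirical-formula mass = 95.14 g/mol
n = 571.6 / 95.14 = 6.01 ≈ 6
Molecular formula = (C6H9N)6 = C36H54N6

C36H54N6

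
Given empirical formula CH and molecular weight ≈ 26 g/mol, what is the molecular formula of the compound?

C2H2

Empirical-formula mass = 13.02 g/mol
n = 26 / 13.02 = 2.00 ≈ 2
Molecular formula = (CH)2 = C2H2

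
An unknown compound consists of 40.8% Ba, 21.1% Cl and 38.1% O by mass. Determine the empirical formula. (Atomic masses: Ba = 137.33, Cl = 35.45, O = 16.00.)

BaCl2O8

Assume 100 g: 40.8 g Ba, 21.1 g Cl, 38.1 g O.
Moles — Ba: 40.8 / 137.33 = 0.2971 mol; Cl: 21.1 / 35.45 = 0.5952 mol; O: 38.1 / 16.00 = 2.381 mol
Smallest is Ba at 0.2971 mol; normalising gives Ba 1.000, Cl 2.003, O 8.015
≈ 1:2:8 → BaCl2O8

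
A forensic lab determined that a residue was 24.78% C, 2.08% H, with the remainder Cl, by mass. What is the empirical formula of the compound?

CHCl

Assume 100 g: 24.78 g C, 2.08 g H, 73.14 g Cl.
Moles — C: 24.78 / 12.01 = 2.063 mol; H: 2.08 / 1.008 = 2.063 mol; Cl: 73.14 / 35.45 = 2.063 mol
Divide by the smallest (2.063 mol Cl): C 1.000, H 1.000, Cl 1.000
Ratio ≈ 1:1:1, so the empirical formula is CHCl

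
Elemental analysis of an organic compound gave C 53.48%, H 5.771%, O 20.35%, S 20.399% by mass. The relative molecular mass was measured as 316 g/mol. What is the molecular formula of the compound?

Assume 100 g: 53.48 g C, 5.771 g H, 20.35 g O, 20.399 g S.
C: 53.48 g ÷ 12.01 g/mol = 4.453 mol
H: 5.771 g ÷ 1.008 g/mol = 5.725 mol
O: 20.35 g ÷ 16.00 g/mol = 1.272 mol
S: 20.399 g ÷ 32.07 g/mol = 0.6361 mol
Ratios (÷ 0.6361): C 7.001, H 9.001, O 2.000, S 1.000
Ratio ≈ 7:9:2:1, so the empirical formula is C7H9O2S
Empirical-formula mass = 157.21 g/mol
n = 316 / 157.21 = 2.01 ≈ 2
Molecular formula = (C7H9O2S)×2 = C14H18O4S2

C14H18O4S2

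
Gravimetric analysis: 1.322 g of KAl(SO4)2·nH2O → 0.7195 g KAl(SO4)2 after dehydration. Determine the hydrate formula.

Mass of water lost = 1.322 − 0.7195 = 0.6025 g → 0.6025 / 18.02 = 0.03344 mol H2O
Molar mass of KAl(SO4)2 = 258.22 g/mol → mol KAl(SO4)2 = 0.7195 / 258.22 = 0.002786
n = 0.03344 / 0.002786 = 12.00 ≈ 12 → KAl(SO4)2·12H2O

KAl(SO4)2·12H2O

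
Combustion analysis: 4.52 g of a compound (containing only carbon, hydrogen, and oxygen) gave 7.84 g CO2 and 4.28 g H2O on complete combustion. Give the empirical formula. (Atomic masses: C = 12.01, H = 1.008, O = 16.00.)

mol C = 7.84 / 44.01 = 0.1781; mass C = 0.1781 × 12.01 = 2.139 g
mol H = 2 × (4.28 / 18.02) = 0.4750; mass H = 0.4750 × 1.008 = 0.4788 g
mass O = 4.52 − (2.618) = 1.902 g → mol O = 0.1189
Divide by the smallest (0.1189 mol O): C 1.499, H 3.997, O 1.000
Multiply by 2: C 3.00, H 7.99, O 2.00 → C3H8O2

C3H8O2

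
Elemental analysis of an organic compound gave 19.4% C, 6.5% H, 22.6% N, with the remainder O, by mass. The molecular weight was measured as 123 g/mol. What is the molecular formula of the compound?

C2H8N2O4

Assume 100 g: 19.4 g C, 6.5 g H, 22.6 g N, 51.5 g O.
Moles — C: 19.4 / 12.01 = 1.615 mol; H: 6.5 / 1.008 = 6.448 mol; N: 22.6 / 14.01 = 1.613 mol; O: 51.5 / 16.00 = 3.219 mol
Divide by the smallest (1.613 mol N): C 1.001, H 3.997, N 1.000, O 1.995
→ CH4NO2
Empirical-formula mass = 62.05 g/mol
n = 123 / 62.05 = 1.98 ≈ 2
Molecular formula = (CH4NO2)×2 = C2H8N2O4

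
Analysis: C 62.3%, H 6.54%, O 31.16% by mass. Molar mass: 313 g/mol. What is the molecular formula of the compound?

C16H20O6

Assume 100 g: 62.3 g C, 6.54 g H, 31.16 g O.
C: 62.3 g ÷ 12.01 g/mol = 5.187 mol
H: 6.54 g ÷ 1.008 g/mol = 6.488 mol
O: 31.16 g ÷ 16.00 g/mol = 1.948 mol
Smallest is O at 1.948 mol; normalising gives C 2.664, H 3.331, O 1.000
×3: C 7.99, H 9.99, O 3.00 → C8H10O3
Empirical-formula mass = 154.16 g/mol
n = 313 / 154.16 = 2.03 ≈ 2
Molecular formula = (C8H10O3)×2 = C16H20O6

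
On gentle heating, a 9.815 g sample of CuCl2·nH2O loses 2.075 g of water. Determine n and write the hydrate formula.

Mass of anhydrous CuCl2 = 9.815 − 2.075 = 7.74 g
mol H2O = 2.075 / 18.02 = 0.1151
Molar mass of CuCl2 = 134.45 g/mol → mol CuCl2 = 7.74 / 134.45 = 0.05757
n = 0.1151 / 0.05757 = 2.00 ≈ 2 → CuCl2·2H2O

CuCl2·2H2O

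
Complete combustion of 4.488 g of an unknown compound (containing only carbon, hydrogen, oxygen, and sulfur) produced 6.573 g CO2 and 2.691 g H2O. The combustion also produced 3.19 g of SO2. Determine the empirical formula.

C3H6OS

mol C = 6.573 / 44.01 = 0.1494; mass C = 0.1494 × 12.01 = 1.794 g
mol H = 2 × (2.691 / 18.02) = 0.2987; mass H = 0.2987 × 1.008 = 0.3011 g
mol S = 3.19 / 64.07 = 0.04979; mass S = 1.597 g
mass O = 4.488 − (3.692) = 0.7965 g → mol O = 0.04978
Divide by the smallest (0.04978 mol O): C 3.000, H 6.000, O 1.000, S 1.000
≈ 3:6:1:1 → C3H6OS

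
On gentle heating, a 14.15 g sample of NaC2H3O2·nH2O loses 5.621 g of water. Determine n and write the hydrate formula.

NaC2H3O2·3H2O

Mass of anhydrous NaC2H3O2 = 14.15 − 5.621 = 8.529 g
mol H2O = 5.621 / 18.02 = 0.3119
Molar mass of NaC2H3O2 = 82.03 g/mol → mol NaC2H3O2 = 8.529 / 82.03 = 0.104
n = 0.3119 / 0.104 = 3.00 ≈ 3 → NaC2H3O2·3H2O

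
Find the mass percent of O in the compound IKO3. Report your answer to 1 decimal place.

Molar mass = 1(126.90) + 1(39.10) + 3(16.00) = 214.000 g/mol
Mass of O per mole = 3 × 16.00 = 48.000 g
% O = 48.000 / 214.000 × 100 = 22.4%

22.4%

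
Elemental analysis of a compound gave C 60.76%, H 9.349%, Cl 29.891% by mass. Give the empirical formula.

Assume 100 g: 60.76 g C, 9.349 g H, 29.891 g Cl.
Moles — C: 60.76 / 12.01 = 5.059 mol; H: 9.349 / 1.008 = 9.275 mol; Cl: 29.891 / 35.45 = 0.8432 mol
Ratios (÷ 0.8432): C 6.000, H 11.000, Cl 1.000
≈ 6:11:1 → C6H11Cl

C6H11Cl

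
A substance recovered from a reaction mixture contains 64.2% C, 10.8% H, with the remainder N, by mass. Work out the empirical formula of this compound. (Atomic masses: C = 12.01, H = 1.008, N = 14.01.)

Assume 100 g: 64.2 g C, 10.8 g H, 25 g N.
Moles — C: 64.2 / 12.01 = 5.346 mol; H: 10.8 / 1.008 = 10.71 mol; N: 25 / 14.01 = 1.784 mol
Ratios (÷ 1.784): C 2.996, H 6.004, N 1.000
→ C3H6N

C3H6N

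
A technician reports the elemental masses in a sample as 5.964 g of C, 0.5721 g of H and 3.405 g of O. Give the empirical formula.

C: 5.964 g ÷ 12.01 g/mol = 0.4966 mol
H: 0.5721 g ÷ 1.008 g/mol = 0.5676 mol
O: 3.405 g ÷ 16.00 g/mol = 0.2128 mol
Divide by the smallest (0.2128 mol O): C 2.333, H 2.667, O 1.000
Multiply by 3: C 7.00, H 8.00, O 3.00 → C7H8O3

C7H8O3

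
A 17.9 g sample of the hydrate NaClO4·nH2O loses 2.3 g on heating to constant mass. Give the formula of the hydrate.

NaClO4·H2O

Mass of anhydrous NaClO4 = 17.9 − 2.3 = 15.6 g
mol H2O = 2.3 / 18.02 = 0.1276
Molar mass of NaClO4 = 122.44 g/mol → mol NaClO4 = 15.6 / 122.44 = 0.1274
n = 0.1276 / 0.1274 = 1.00 ≈ 1 → NaClO4·H2O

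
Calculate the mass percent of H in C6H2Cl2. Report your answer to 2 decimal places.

Molar mass = 6(12.01) + 2(1.008) + 2(35.45) = 144.976 g/mol
Mass of H per mole = 2 × 1.008 = 2.016 g
% H = 2.016 / 144.976 × 100 = 1.39%

1.39%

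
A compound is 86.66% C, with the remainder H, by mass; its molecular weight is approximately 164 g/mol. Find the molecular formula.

Assume 100 g: 86.66 g C, 13.34 g H.
C: 86.66 g ÷ 12.01 g/mol = 7.216 mol
H: 13.34 g ÷ 1.008 g/mol = 13.23 mol
Divide by the smallest (7.216 mol C): C 1.000, H 1.834
Multiply by 6: C 6.00, H 11.00 → C6H11
Empirical-formula mass = 83.15 g/mol
n = 164 / 83.15 = 1.97 ≈ 2
Molecular formula = (C6H11)×2 = C12H22

C12H22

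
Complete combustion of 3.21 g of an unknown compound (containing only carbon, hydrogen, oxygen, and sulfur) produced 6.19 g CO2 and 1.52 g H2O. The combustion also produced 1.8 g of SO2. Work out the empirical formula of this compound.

C5H6OS

mol C = 6.19 / 44.01 = 0.1406; mass C = 0.1406 × 12.01 = 1.689 g
mol H = 2 × (1.52 / 18.02) = 0.1687; mass H = 0.1687 × 1.008 = 0.1701 g
mol S = 1.8 / 64.07 = 0.02809; mass S = 0.9010 g
mass O = 3.21 − (2.760) = 0.4498 g → mol O = 0.02811
Smallest is S at 0.02809 mol; normalising gives C 5.006, H 6.005, O 1.001, S 1.000
→ C5H6OS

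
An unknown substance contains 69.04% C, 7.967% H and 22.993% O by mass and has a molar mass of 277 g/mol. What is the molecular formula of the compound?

Assume 100 g: 69.04 g C, 7.967 g H, 22.993 g O.
n(C) = 69.04/12.01 = 5.749, n(H) = 7.967/1.008 = 7.904, n(O) = 22.993/16.00 = 1.437
Ratios (÷ 1.437): C 4.000, H 5.500, O 1.000
Multiply by 2: C 8.00, H 11.00, O 2.00 → C8H11O2
Empirical-formula mass = 139.17 g/mol
n = 277 / 139.17 = 1.99 ≈ 2
Molecular formula = (C8H11O2)×2 = C16H22O4

C16H22O4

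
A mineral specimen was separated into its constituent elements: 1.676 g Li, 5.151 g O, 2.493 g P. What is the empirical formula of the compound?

Li3O4P

Moles — Li: 1.676 / 6.94 = 0.2415 mol; O: 5.151 / 16.00 = 0.3219 mol; P: 2.493 / 30.97 = 0.0805 mol
Smallest is P at 0.0805 mol; normalising gives Li 3.000, O 3.999, P 1.000
→ Li3O4P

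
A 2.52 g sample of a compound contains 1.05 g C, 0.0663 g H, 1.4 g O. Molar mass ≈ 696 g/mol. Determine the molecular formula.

C: 1.05 g ÷ 12.01 g/mol = 0.08743 mol
H: 0.0663 g ÷ 1.008 g/mol = 0.06577 mol
O: 1.4 g ÷ 16.00 g/mol = 0.0875 mol
Smallest is H at 0.06577 mol; normalising gives C 1.329, H 1.000, O 1.330
Multiply by 3: C 3.99, H 3.00, O 3.99 → C4H3O4
Empirical-formula mass = 115.06 g/mol
n = 696 / 115.06 = 6.05 ≈ 6
Molecular formula = (C4H3O4)×6 = C24H18O24

C24H18O24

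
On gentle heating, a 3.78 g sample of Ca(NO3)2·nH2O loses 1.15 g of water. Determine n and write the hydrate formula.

Mass of anhydrous Ca(NO3)2 = 3.78 − 1.15 = 2.63 g
mol H2O = 1.15 / 18.02 = 0.06382
Molar mass of Ca(NO3)2 = 164.10 g/mol → mol Ca(NO3)2 = 2.63 / 164.10 = 0.01603
n = 0.06382 / 0.01603 = 3.98 ≈ 4 → Ca(NO3)2·4H2O

Ca(NO3)2·4H2O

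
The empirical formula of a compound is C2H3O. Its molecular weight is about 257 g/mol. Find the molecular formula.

C12H18O6

Empirical-formula mass = 43.04 g/mol
n = 257 / 43.04 = 5.97 ≈ 6
Molecular formula = (C2H3O)6 = C12H18O6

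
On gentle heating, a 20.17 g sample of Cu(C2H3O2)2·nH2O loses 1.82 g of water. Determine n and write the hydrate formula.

Mass of anhydrous Cu(C2H3O2)2 = 20.17 − 1.82 = 18.35 g
mol H2O = 1.82 / 18.02 = 0.101
Molar mass of Cu(C2H3O2)2 = 181.64 g/mol → mol Cu(C2H3O2)2 = 18.35 / 181.64 = 0.101
n = 0.101 / 0.101 = 1.00 ≈ 1 → Cu(C2H3O2)2·H2O

Cu(C2H3O2)2·H2O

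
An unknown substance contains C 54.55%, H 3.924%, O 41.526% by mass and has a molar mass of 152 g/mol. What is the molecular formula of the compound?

Assume 100 g: 54.55 g C, 3.924 g H, 41.526 g O.
C: 54.55 g ÷ 12.01 g/mol = 4.542 mol
H: 3.924 g ÷ 1.008 g/mol = 3.893 mol
O: 41.526 g ÷ 16.00 g/mol = 2.595 mol
Smallest is O at 2.595 mol; normalising gives C 1.750, H 1.500, O 1.000
×4: C 7.00, H 6.00, O 4.00 → C7H6O4
Empirical-formula mass = 154.12 g/mol
n = 152 / 154.12 = 0.99 ≈ 1
Molecular formula = empirical formula = C7H6O4

C7H6O4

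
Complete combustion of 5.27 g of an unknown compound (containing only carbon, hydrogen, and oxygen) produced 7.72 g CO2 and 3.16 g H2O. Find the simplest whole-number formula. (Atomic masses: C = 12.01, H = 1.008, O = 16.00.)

CH2O

mol C = 7.72 / 44.01 = 0.1754; mass C = 0.1754 × 12.01 = 2.107 g
mol H = 2 × (3.16 / 18.02) = 0.3507; mass H = 0.3507 × 1.008 = 0.3535 g
mass O = 5.27 − (2.460) = 2.810 g → mol O = 0.1756
Divide by the smallest (0.1754 mol C): C 1.000, H 1.999, O 1.001
Ratio ≈ 1:2:1, so the empirical formula is CH2O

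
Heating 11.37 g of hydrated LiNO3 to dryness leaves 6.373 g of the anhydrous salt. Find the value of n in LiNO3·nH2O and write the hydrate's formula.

LiNO3·3H2O

Mass of water lost = 11.37 − 6.373 = 4.997 g → 4.997 / 18.02 = 0.2773 mol H2O
Molar mass of LiNO3 = 68.95 g/mol → mol LiNO3 = 6.373 / 68.95 = 0.09243
n = 0.2773 / 0.09243 = 3.00 ≈ 3 → LiNO3·3H2O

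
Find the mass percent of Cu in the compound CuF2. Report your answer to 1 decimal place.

62.6%

Molar mass = 1(63.55) + 2(19.00) = 101.550 g/mol
Mass of Cu per mole = 1 × 63.55 = 63.550 g
% Cu = 63.550 / 101.550 × 100 = 62.6%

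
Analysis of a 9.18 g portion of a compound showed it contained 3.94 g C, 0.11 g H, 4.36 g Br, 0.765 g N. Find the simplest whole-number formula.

Moles — C: 3.94 / 12.01 = 0.3281 mol; H: 0.11 / 1.008 = 0.1091 mol; Br: 4.36 / 79.90 = 0.05457 mol; N: 0.765 / 14.01 = 0.0546 mol
Ratios (÷ 0.05457): C 6.012, H 2.000, Br 1.000, N 1.001
→ C6H2BrN

C6H2BrN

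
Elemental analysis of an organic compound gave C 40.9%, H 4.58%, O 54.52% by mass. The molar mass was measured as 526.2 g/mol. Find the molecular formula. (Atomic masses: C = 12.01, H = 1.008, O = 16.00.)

C18H24O18

Assume 100 g: 40.9 g C, 4.58 g H, 54.52 g O.
n(C) = 40.9/12.01 = 3.405, n(H) = 4.58/1.008 = 4.544, n(O) = 54.52/16.00 = 3.408
Divide by the smallest (3.405 mol C): C 1.000, H 1.334, O 1.001
Scaling by 3: C 3.00, H 4.00, O 3.00 → C3H4O3
Empirical-formula mass = 88.06 g/mol
n = 526.2 / 88.06 = 5.98 ≈ 6
Molecular formula = (C3H4O3)×6 = C18H24O18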